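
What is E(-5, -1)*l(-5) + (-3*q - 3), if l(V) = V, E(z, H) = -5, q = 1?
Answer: 19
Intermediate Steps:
E(-5, -1)*l(-5) + (-3*q - 3) = -5*(-5) + (-3*1 - 3) = 25 + (-3 - 3) = 25 - 6 = 19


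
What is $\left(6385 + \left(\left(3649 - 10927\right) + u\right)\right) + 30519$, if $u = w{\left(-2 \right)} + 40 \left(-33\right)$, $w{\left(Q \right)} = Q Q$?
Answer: $28310$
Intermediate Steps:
$w{\left(Q \right)} = Q^{2}$
$u = -1316$ ($u = \left(-2\right)^{2} + 40 \left(-33\right) = 4 - 1320 = -1316$)
$\left(6385 + \left(\left(3649 - 10927\right) + u\right)\right) + 30519 = \left(6385 + \left(\left(3649 - 10927\right) - 1316\right)\right) + 30519 = \left(6385 - 8594\right) + 30519 = -2209 + 30519 = 28310$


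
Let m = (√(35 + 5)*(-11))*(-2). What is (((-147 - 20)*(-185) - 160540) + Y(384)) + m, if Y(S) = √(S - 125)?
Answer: -129645 + √259 + 44*√10 ≈ -1.2949e+5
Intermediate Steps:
Y(S) = √(-125 + S)
m = 44*√10 (m = (√40*(-11))*(-2) = ((2*√10)*(-11))*(-2) = -22*√10*(-2) = 44*√10 ≈ 139.14)
(((-147 - 20)*(-185) - 160540) + Y(384)) + m = (((-147 - 20)*(-185) - 160540) + √(-125 + 384)) + 44*√10 = ((-167*(-185) - 160540) + √259) + 44*√10 = ((30895 - 160540) + √259) + 44*√10 = (-129645 + √259) + 44*√10 = -129645 + √259 + 44*√10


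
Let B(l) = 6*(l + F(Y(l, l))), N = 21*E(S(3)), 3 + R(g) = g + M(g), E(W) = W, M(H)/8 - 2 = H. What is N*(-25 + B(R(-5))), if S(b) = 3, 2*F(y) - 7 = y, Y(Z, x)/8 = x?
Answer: -60732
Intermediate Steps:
M(H) = 16 + 8*H
Y(Z, x) = 8*x
F(y) = 7/2 + y/2
R(g) = 13 + 9*g (R(g) = -3 + (g + (16 + 8*g)) = -3 + (16 + 9*g) = 13 + 9*g)
N = 63 (N = 21*3 = 63)
B(l) = 21 + 30*l (B(l) = 6*(l + (7/2 + (8*l)/2)) = 6*(l + (7/2 + 4*l)) = 6*(7/2 + 5*l) = 21 + 30*l)
N*(-25 + B(R(-5))) = 63*(-25 + (21 + 30*(13 + 9*(-5)))) = 63*(-25 + (21 + 30*(13 - 45))) = 63*(-25 + (21 + 30*(-32))) = 63*(-25 + (21 - 960)) = 63*(-25 - 939) = 63*(-964) = -60732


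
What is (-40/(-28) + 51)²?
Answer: 134689/49 ≈ 2748.8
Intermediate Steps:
(-40/(-28) + 51)² = (-40*(-1/28) + 51)² = (10/7 + 51)² = (367/7)² = 134689/49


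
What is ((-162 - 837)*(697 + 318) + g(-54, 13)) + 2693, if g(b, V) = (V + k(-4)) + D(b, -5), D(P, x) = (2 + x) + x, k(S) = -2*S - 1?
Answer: -1011280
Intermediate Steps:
k(S) = -1 - 2*S
D(P, x) = 2 + 2*x
g(b, V) = -1 + V (g(b, V) = (V + (-1 - 2*(-4))) + (2 + 2*(-5)) = (V + (-1 + 8)) + (2 - 10) = (V + 7) - 8 = (7 + V) - 8 = -1 + V)
((-162 - 837)*(697 + 318) + g(-54, 13)) + 2693 = ((-162 - 837)*(697 + 318) + (-1 + 13)) + 2693 = (-999*1015 + 12) + 2693 = (-1013985 + 12) + 2693 = -1013973 + 2693 = -1011280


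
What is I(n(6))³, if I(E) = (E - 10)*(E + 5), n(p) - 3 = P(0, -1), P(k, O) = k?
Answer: -175616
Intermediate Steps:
n(p) = 3 (n(p) = 3 + 0 = 3)
I(E) = (-10 + E)*(5 + E)
I(n(6))³ = (-50 + 3² - 5*3)³ = (-50 + 9 - 15)³ = (-56)³ = -175616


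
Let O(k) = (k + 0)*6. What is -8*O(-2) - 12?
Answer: 84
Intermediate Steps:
O(k) = 6*k (O(k) = k*6 = 6*k)
-8*O(-2) - 12 = -48*(-2) - 12 = -8*(-12) - 12 = 96 - 12 = 84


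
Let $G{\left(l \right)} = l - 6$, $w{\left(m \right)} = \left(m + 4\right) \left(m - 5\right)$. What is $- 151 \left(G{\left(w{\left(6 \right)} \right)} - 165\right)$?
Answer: $24311$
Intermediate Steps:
$w{\left(m \right)} = \left(-5 + m\right) \left(4 + m\right)$ ($w{\left(m \right)} = \left(4 + m\right) \left(-5 + m\right) = \left(-5 + m\right) \left(4 + m\right)$)
$G{\left(l \right)} = -6 + l$
$- 151 \left(G{\left(w{\left(6 \right)} \right)} - 165\right) = - 151 \left(\left(-6 - \left(26 - 36\right)\right) - 165\right) = - 151 \left(\left(-6 - -10\right) - 165\right) = - 151 \left(\left(-6 + 10\right) - 165\right) = - 151 \left(4 - 165\right) = \left(-151\right) \left(-161\right) = 24311$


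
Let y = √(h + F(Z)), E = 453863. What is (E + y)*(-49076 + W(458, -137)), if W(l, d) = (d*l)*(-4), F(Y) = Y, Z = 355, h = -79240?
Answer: 91638570604 + 605724*I*√8765 ≈ 9.1639e+10 + 5.6709e+7*I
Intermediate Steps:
W(l, d) = -4*d*l
y = 3*I*√8765 (y = √(-79240 + 355) = √(-78885) = 3*I*√8765 ≈ 280.86*I)
(E + y)*(-49076 + W(458, -137)) = (453863 + 3*I*√8765)*(-49076 - 4*(-137)*458) = (453863 + 3*I*√8765)*(-49076 + 250984) = (453863 + 3*I*√8765)*201908 = 91638570604 + 605724*I*√8765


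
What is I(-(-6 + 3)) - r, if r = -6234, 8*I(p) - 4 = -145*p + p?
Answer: 12361/2 ≈ 6180.5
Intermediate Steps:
I(p) = 1/2 - 18*p (I(p) = 1/2 + (-145*p + p)/8 = 1/2 + (-144*p)/8 = 1/2 - 18*p)
I(-(-6 + 3)) - r = (1/2 - (-18)*(-6 + 3)) - 1*(-6234) = (1/2 - (-18)*(-3)) + 6234 = (1/2 - 18*3) + 6234 = (1/2 - 54) + 6234 = -107/2 + 6234 = 12361/2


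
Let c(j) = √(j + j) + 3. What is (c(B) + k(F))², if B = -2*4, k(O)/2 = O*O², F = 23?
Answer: 592289553 + 194696*I ≈ 5.9229e+8 + 1.947e+5*I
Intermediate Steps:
k(O) = 2*O³ (k(O) = 2*(O*O²) = 2*O³)
B = -8
c(j) = 3 + √2*√j (c(j) = √(2*j) + 3 = √2*√j + 3 = 3 + √2*√j)
(c(B) + k(F))² = ((3 + √2*√(-8)) + 2*23³)² = ((3 + √2*(2*I*√2)) + 2*12167)² = ((3 + 4*I) + 24334)² = (24337 + 4*I)²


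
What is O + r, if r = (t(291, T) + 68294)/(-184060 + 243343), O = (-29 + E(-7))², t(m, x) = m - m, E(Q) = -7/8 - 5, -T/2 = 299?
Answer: 4619018819/3794112 ≈ 1217.4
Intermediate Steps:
T = -598 (T = -2*299 = -598)
E(Q) = -47/8 (E(Q) = -7*⅛ - 5 = -7/8 - 5 = -47/8)
t(m, x) = 0
O = 77841/64 (O = (-29 - 47/8)² = (-279/8)² = 77841/64 ≈ 1216.3)
r = 68294/59283 (r = (0 + 68294)/(-184060 + 243343) = 68294/59283 ≈ 1.1520)
O + r = 77841/64 + 68294/59283 = 4619018819/3794112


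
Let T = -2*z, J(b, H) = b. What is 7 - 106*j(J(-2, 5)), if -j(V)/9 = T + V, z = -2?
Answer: 1915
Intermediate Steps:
T = 4 (T = -2*(-2) = 4)
j(V) = -36 - 9*V (j(V) = -9*(4 + V) = -36 - 9*V)
7 - 106*j(J(-2, 5)) = 7 - 106*(-36 - 9*(-2)) = 7 - 106*(-36 + 18) = 7 - 106*(-18) = 7 + 1908 = 1915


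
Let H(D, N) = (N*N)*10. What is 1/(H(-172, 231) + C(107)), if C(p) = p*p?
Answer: 1/545059 ≈ 1.8347e-6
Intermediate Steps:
H(D, N) = 10*N**2 (H(D, N) = N**2*10 = 10*N**2)
C(p) = p**2
1/(H(-172, 231) + C(107)) = 1/(10*231**2 + 107**2) = 1/(10*53361 + 11449) = 1/(533610 + 11449) = 1/545059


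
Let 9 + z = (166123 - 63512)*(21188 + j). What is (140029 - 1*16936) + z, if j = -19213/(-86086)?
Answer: 187174022403015/86086 ≈ 2.1743e+9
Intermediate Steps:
j = 19213/86086 (j = -19213*(-1/86086) = 19213/86086 ≈ 0.22318)
z = 187163425819017/86086 (z = -9 + (166123 - 63512)*(21188 + 19213/86086) = -9 + 102611*(1824009381/86086) = -9 + 187163426593791/86086 = 187163425819017/86086 ≈ 2.1741e+9)
(140029 - 1*16936) + z = (140029 - 1*16936) + 187163425819017/86086 = (140029 - 16936) + 187163425819017/86086 = 123093 + 187163425819017/86086 = 187174022403015/86086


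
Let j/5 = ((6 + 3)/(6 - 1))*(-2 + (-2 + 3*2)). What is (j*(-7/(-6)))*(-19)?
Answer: -399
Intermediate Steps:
j = 18 (j = 5*(((6 + 3)/(6 - 1))*(-2 + (-2 + 3*2))) = 5*((9/5)*(-2 + (-2 + 6))) = 5*((9*(⅕))*(-2 + 4)) = 5*((9/5)*2) = 5*(18/5) = 18)
(j*(-7/(-6)))*(-19) = (18*(-7/(-6)))*(-19) = (18*(-7*(-⅙)))*(-19) = (18*(7/6))*(-19) = 21*(-19) = -399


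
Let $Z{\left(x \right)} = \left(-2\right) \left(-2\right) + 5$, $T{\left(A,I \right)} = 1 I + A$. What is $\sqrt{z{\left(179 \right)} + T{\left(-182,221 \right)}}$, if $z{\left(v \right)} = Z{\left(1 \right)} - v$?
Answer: $i \sqrt{131} \approx 11.446 i$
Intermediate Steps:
$T{\left(A,I \right)} = A + I$ ($T{\left(A,I \right)} = I + A = A + I$)
$Z{\left(x \right)} = 9$ ($Z{\left(x \right)} = 4 + 5 = 9$)
$z{\left(v \right)} = 9 - v$
$\sqrt{z{\left(179 \right)} + T{\left(-182,221 \right)}} = \sqrt{\left(9 - 179\right) + \left(-182 + 221\right)} = \sqrt{\left(9 - 179\right) + 39} = \sqrt{-170 + 39} = \sqrt{-131} = i \sqrt{131}$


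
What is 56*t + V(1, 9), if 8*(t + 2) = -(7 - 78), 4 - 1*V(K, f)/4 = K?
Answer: 397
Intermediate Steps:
V(K, f) = 16 - 4*K
t = 55/8 (t = -2 + (-(7 - 78))/8 = -2 + (-1*(-71))/8 = -2 + (1/8)*71 = -2 + 71/8 = 55/8 ≈ 6.8750)
56*t + V(1, 9) = 56*(55/8) + (16 - 4*1) = 385 + (16 - 4) = 385 + 12 = 397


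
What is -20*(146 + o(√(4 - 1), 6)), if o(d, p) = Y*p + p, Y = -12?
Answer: -1600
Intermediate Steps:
o(d, p) = -11*p (o(d, p) = -12*p + p = -11*p)
-20*(146 + o(√(4 - 1), 6)) = -20*(146 - 11*6) = -20*(146 - 66) = -20*80 = -1600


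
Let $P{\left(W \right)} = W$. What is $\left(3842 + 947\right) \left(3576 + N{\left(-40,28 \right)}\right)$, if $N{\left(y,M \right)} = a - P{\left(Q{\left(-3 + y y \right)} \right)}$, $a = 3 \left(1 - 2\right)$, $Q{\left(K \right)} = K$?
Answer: $9463064$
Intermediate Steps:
$a = -3$ ($a = 3 \left(-1\right) = -3$)
$N{\left(y,M \right)} = - y^{2}$ ($N{\left(y,M \right)} = -3 - \left(-3 + y y\right) = -3 - \left(-3 + y^{2}\right) = - y^{2}$)
$\left(3842 + 947\right) \left(3576 + N{\left(-40,28 \right)}\right) = \left(3842 + 947\right) \left(3576 - \left(-40\right)^{2}\right) = 4789 \left(3576 - 1600\right) = 4789 \cdot 1976 = 9463064$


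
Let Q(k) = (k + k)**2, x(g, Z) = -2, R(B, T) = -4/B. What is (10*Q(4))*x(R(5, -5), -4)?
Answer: -1280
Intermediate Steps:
Q(k) = 4*k**2 (Q(k) = (2*k)**2 = 4*k**2)
(10*Q(4))*x(R(5, -5), -4) = (10*(4*4**2))*(-2) = (10*(4*16))*(-2) = (10*64)*(-2) = 640*(-2) = -1280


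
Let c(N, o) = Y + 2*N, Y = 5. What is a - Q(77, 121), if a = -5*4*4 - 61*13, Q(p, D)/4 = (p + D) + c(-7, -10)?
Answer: -1629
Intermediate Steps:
c(N, o) = 5 + 2*N
Q(p, D) = -36 + 4*D + 4*p (Q(p, D) = 4*((p + D) + (5 + 2*(-7))) = 4*((D + p) + (5 - 14)) = 4*((D + p) - 9) = 4*(-9 + D + p) = -36 + 4*D + 4*p)
a = -873 (a = -20*4 - 793 = -80 - 793 = -873)
a - Q(77, 121) = -873 - (-36 + 4*121 + 4*77) = -873 - (-36 + 484 + 308) = -873 - 1*756 = -873 - 756 = -1629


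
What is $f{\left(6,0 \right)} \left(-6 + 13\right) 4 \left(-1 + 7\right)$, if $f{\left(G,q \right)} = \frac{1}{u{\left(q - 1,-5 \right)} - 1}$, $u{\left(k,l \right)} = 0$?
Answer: $-168$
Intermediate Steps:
$f{\left(G,q \right)} = -1$ ($f{\left(G,q \right)} = \frac{1}{0 - 1} = \frac{1}{-1} = -1$)
$f{\left(6,0 \right)} \left(-6 + 13\right) 4 \left(-1 + 7\right) = - (-6 + 13) 4 \left(-1 + 7\right) = \left(-1\right) 7 \cdot 4 \cdot 6 = \left(-7\right) 24 = -168$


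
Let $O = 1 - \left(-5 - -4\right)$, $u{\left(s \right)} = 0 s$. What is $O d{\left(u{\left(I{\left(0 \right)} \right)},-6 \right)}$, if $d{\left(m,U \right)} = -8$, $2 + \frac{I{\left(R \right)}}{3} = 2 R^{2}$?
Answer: $-16$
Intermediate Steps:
$I{\left(R \right)} = -6 + 6 R^{2}$ ($I{\left(R \right)} = -6 + 3 \cdot 2 R^{2} = -6 + 6 R^{2}$)
$u{\left(s \right)} = 0$
$O = 2$ ($O = 1 - \left(-5 + 4\right) = 1 - -1 = 1 + 1 = 2$)
$O d{\left(u{\left(I{\left(0 \right)} \right)},-6 \right)} = 2 \left(-8\right) = -16$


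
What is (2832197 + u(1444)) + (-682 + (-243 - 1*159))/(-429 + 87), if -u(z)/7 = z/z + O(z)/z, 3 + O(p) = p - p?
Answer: 36807182621/12996 ≈ 2.8322e+6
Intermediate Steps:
O(p) = -3 (O(p) = -3 + (p - p) = -3 + 0 = -3)
u(z) = -7 + 21/z (u(z) = -7*(z/z - 3/z) = -7*(1 - 3/z) = -7 + 21/z)
(2832197 + u(1444)) + (-682 + (-243 - 1*159))/(-429 + 87) = (2832197 + (-7 + 21/1444)) + (-682 + (-243 - 1*159))/(-429 + 87) = (2832197 + (-7 + 21*(1/1444))) + (-682 + (-243 - 159))/(-342) = (2832197 + (-7 + 21/1444)) - (-682 - 402)/342 = (2832197 - 10087/1444) - 1/342*(-1084) = 4089682381/1444 + 542/171 = 36807182621/12996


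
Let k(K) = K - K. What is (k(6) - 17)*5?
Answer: -85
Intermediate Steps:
k(K) = 0
(k(6) - 17)*5 = (0 - 17)*5 = -17*5 = -85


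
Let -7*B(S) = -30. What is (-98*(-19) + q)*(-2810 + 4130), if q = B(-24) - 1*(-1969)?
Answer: 35438040/7 ≈ 5.0626e+6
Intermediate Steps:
B(S) = 30/7 (B(S) = -⅐*(-30) = 30/7)
q = 13813/7 (q = 30/7 - 1*(-1969) = 30/7 + 1969 = 13813/7 ≈ 1973.3)
(-98*(-19) + q)*(-2810 + 4130) = (-98*(-19) + 13813/7)*(-2810 + 4130) = (1862 + 13813/7)*1320 = (26847/7)*1320 = 35438040/7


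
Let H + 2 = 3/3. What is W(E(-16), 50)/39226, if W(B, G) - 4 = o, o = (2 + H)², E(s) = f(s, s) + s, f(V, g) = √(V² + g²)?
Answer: 5/39226 ≈ 0.00012747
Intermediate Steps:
H = -1 (H = -2 + 3/3 = -2 + 3*(⅓) = -2 + 1 = -1)
E(s) = s + √2*√(s²) (E(s) = √(s² + s²) + s = √(2*s²) + s = √2*√(s²) + s = s + √2*√(s²))
o = 1 (o = (2 - 1)² = 1² = 1)
W(B, G) = 5 (W(B, G) = 4 + 1 = 5)
W(E(-16), 50)/39226 = 5/39226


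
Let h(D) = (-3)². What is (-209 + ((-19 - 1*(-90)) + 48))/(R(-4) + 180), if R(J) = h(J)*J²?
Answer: -5/18 ≈ -0.27778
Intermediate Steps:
h(D) = 9
R(J) = 9*J²
(-209 + ((-19 - 1*(-90)) + 48))/(R(-4) + 180) = (-209 + ((-19 - 1*(-90)) + 48))/(9*(-4)² + 180) = (-209 + ((-19 + 90) + 48))/(9*16 + 180) = (-209 + (71 + 48))/(144 + 180) = (-209 + 119)/324 = -90*1/324 = -5/18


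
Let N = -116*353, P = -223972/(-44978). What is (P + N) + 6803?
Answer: -767774919/22489 ≈ -34140.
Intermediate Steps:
P = 111986/22489 (P = -223972*(-1/44978) = 111986/22489 ≈ 4.9796)
N = -40948
(P + N) + 6803 = (111986/22489 - 40948) + 6803 = -920767586/22489 + 6803 = -767774919/22489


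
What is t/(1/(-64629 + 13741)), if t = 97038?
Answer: -4938069744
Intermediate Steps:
t/(1/(-64629 + 13741)) = 97038/(1/(-64629 + 13741)) = 97038/(1/(-50888)) = 97038/(-1/50888) = 97038*(-50888) = -4938069744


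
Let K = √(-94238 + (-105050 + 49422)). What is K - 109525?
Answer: -109525 + I*√149866 ≈ -1.0953e+5 + 387.13*I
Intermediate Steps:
K = I*√149866 (K = √(-94238 - 55628) = √(-149866) = I*√149866 ≈ 387.13*I)
K - 109525 = I*√149866 - 109525 = -109525 + I*√149866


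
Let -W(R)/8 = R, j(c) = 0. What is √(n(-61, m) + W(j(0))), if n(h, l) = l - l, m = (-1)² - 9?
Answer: 0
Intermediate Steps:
m = -8 (m = 1 - 9 = -8)
W(R) = -8*R
n(h, l) = 0
√(n(-61, m) + W(j(0))) = √(0 - 8*0) = √(0 + 0) = √0 = 0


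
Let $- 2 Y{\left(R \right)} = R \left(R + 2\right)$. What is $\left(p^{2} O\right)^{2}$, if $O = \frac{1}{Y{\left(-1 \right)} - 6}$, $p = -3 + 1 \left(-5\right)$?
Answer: $\frac{16384}{121} \approx 135.41$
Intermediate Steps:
$Y{\left(R \right)} = - \frac{R \left(2 + R\right)}{2}$ ($Y{\left(R \right)} = - \frac{R \left(R + 2\right)}{2} = - \frac{R \left(2 + R\right)}{2}$)
$p = -8$ ($p = -3 - 5 = -8$)
$O = - \frac{2}{11}$ ($O = \frac{1}{\left(- \frac{1}{2}\right) \left(-1\right) \left(2 - 1\right) - 6} = \frac{1}{\left(- \frac{1}{2}\right) \left(-1\right) 1 - 6} = \frac{1}{\frac{1}{2} - 6} = \frac{1}{- \frac{11}{2}} = - \frac{2}{11} \approx -0.18182$)
$\left(p^{2} O\right)^{2} = \left(\left(-8\right)^{2} \left(- \frac{2}{11}\right)\right)^{2} = \left(64 \left(- \frac{2}{11}\right)\right)^{2} = \left(- \frac{128}{11}\right)^{2} = \frac{16384}{121}$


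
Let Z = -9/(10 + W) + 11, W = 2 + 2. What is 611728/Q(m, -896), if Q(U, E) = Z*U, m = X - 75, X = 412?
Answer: 8564192/48865 ≈ 175.26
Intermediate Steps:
m = 337 (m = 412 - 75 = 337)
W = 4
Z = 145/14 (Z = -9/(10 + 4) + 11 = -9/14 + 11 = 145/14 ≈ 10.357)
Q(U, E) = 145*U/14
611728/Q(m, -896) = 611728/(((145/14)*337)) = 611728/(48865/14) = 611728*(14/48865) = 8564192/48865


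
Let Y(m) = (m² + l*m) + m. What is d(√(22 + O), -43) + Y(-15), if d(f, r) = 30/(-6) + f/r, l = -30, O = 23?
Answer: 655 - 3*√5/43 ≈ 654.84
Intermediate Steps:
Y(m) = m² - 29*m (Y(m) = (m² - 30*m) + m = m² - 29*m)
d(f, r) = -5 + f/r (d(f, r) = 30*(-⅙) + f/r = -5 + f/r)
d(√(22 + O), -43) + Y(-15) = (-5 + √(22 + 23)/(-43)) - 15*(-29 - 15) = (-5 + √45*(-1/43)) - 15*(-44) = (-5 + (3*√5)*(-1/43)) + 660 = (-5 - 3*√5/43) + 660 = 655 - 3*√5/43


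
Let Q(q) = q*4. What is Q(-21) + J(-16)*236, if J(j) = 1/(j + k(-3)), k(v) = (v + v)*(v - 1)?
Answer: -109/2 ≈ -54.500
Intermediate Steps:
k(v) = 2*v*(-1 + v) (k(v) = (2*v)*(-1 + v) = 2*v*(-1 + v))
Q(q) = 4*q
J(j) = 1/(24 + j) (J(j) = 1/(j + 2*(-3)*(-1 - 3)) = 1/(j + 2*(-3)*(-4)) = 1/(j + 24) = 1/(24 + j))
Q(-21) + J(-16)*236 = 4*(-21) + 236/(24 - 16) = -84 + 236/8 = -84 + (⅛)*236 = -84 + 59/2 = -109/2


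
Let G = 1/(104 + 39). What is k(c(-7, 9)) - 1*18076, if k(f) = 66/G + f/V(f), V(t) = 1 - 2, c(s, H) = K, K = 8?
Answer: -8646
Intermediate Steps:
G = 1/143 ≈ 0.0069930
c(s, H) = 8
V(t) = -1
k(f) = 9438 - f (k(f) = 66/(1/143) + f/(-1) = 66*143 + f*(-1) = 9438 - f)
k(c(-7, 9)) - 1*18076 = (9438 - 1*8) - 1*18076 = (9438 - 8) - 18076 = 9430 - 18076 = -8646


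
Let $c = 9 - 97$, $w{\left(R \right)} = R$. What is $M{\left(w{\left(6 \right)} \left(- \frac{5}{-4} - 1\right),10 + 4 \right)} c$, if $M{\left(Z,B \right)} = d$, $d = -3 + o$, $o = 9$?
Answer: $-528$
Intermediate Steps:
$d = 6$ ($d = -3 + 9 = 6$)
$M{\left(Z,B \right)} = 6$
$c = -88$ ($c = 9 - 97 = -88$)
$M{\left(w{\left(6 \right)} \left(- \frac{5}{-4} - 1\right),10 + 4 \right)} c = 6 \left(-88\right) = -528$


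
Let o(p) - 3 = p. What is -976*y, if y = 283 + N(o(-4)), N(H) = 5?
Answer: -281088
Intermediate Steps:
o(p) = 3 + p
y = 288 (y = 283 + 5 = 288)
-976*y = -976*288 = -281088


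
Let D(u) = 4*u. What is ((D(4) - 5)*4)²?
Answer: 1936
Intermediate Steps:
((D(4) - 5)*4)² = ((4*4 - 5)*4)² = ((16 - 5)*4)² = (11*4)² = 44² = 1936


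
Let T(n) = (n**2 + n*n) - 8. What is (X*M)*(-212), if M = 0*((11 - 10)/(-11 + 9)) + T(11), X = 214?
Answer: -10616112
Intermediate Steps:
T(n) = -8 + 2*n**2 (T(n) = (n**2 + n**2) - 8 = 2*n**2 - 8 = -8 + 2*n**2)
M = 234 (M = 0*((11 - 10)/(-11 + 9)) + (-8 + 2*11**2) = 0*(1/(-2)) + (-8 + 2*121) = 0*(1*(-1/2)) + (-8 + 242) = 0*(-1/2) + 234 = 0 + 234 = 234)
(X*M)*(-212) = (214*234)*(-212) = 50076*(-212) = -10616112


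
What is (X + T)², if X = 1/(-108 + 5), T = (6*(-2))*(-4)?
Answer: 24433249/10609 ≈ 2303.1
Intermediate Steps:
T = 48 (T = -12*(-4) = 48)
X = -1/103 (X = 1/(-103) = -1/103 ≈ -0.0097087)
(X + T)² = (-1/103 + 48)² = (4943/103)² = 24433249/10609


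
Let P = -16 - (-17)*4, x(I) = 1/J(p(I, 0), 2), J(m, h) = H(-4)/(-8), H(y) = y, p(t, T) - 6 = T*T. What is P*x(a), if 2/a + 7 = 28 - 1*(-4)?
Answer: 104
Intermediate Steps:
p(t, T) = 6 + T**2 (p(t, T) = 6 + T*T = 6 + T**2)
J(m, h) = 1/2 (J(m, h) = -4/(-8) = -4*(-1/8) = 1/2)
a = 2/25 (a = 2/(-7 + (28 - 1*(-4))) = 2/(-7 + (28 + 4)) = 2/(-7 + 32) = 2/25 ≈ 0.080000)
x(I) = 2 (x(I) = 1/(1/2) = 2)
P = 52 (P = -16 - 1*(-68) = -16 + 68 = 52)
P*x(a) = 52*2 = 104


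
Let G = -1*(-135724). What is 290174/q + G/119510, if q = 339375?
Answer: 8074002724/4055870625 ≈ 1.9907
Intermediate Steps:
G = 135724
290174/q + G/119510 = 290174/339375 + 135724/119510 = 290174*(1/339375) + 135724*(1/119510) = 290174/339375 + 67862/59755 = 8074002724/4055870625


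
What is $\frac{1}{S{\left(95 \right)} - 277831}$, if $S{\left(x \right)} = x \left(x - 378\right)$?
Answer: $- \frac{1}{304716} \approx -3.2817 \cdot 10^{-6}$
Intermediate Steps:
$S{\left(x \right)} = x \left(-378 + x\right)$
$\frac{1}{S{\left(95 \right)} - 277831} = \frac{1}{95 \left(-378 + 95\right) - 277831} = \frac{1}{95 \left(-283\right) - 277831} = \frac{1}{-26885 - 277831} = \frac{1}{-304716} = - \frac{1}{304716}$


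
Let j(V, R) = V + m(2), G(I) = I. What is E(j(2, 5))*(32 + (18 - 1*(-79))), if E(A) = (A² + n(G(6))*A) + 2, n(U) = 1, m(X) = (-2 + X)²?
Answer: 1032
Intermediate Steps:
j(V, R) = V (j(V, R) = V + (-2 + 2)² = V + 0² = V + 0 = V)
E(A) = 2 + A + A² (E(A) = (A² + 1*A) + 2 = (A² + A) + 2 = (A + A²) + 2 = 2 + A + A²)
E(j(2, 5))*(32 + (18 - 1*(-79))) = (2 + 2 + 2²)*(32 + (18 - 1*(-79))) = (2 + 2 + 4)*(32 + (18 + 79)) = 8*(32 + 97) = 8*129 = 1032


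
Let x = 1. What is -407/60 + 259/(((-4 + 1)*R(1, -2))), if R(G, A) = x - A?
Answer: -6401/180 ≈ -35.561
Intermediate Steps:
R(G, A) = 1 - A
-407/60 + 259/(((-4 + 1)*R(1, -2))) = -407/60 + 259/(((-4 + 1)*(1 - 1*(-2)))) = -407*1/60 + 259/((-3*(1 + 2))) = -407/60 + 259/((-3*3)) = -407/60 + 259/(-9) = -407/60 + 259*(-⅑) = -407/60 - 259/9 = -6401/180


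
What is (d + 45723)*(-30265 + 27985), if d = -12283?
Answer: -76243200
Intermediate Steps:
(d + 45723)*(-30265 + 27985) = (-12283 + 45723)*(-30265 + 27985) = 33440*(-2280) = -76243200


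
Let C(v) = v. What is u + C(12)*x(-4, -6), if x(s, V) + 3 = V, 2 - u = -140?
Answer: 34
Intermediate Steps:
u = 142 (u = 2 - 1*(-140) = 2 + 140 = 142)
x(s, V) = -3 + V
u + C(12)*x(-4, -6) = 142 + 12*(-3 - 6) = 142 + 12*(-9) = 142 - 108 = 34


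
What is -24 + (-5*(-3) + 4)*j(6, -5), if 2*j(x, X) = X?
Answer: -143/2 ≈ -71.500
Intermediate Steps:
j(x, X) = X/2
-24 + (-5*(-3) + 4)*j(6, -5) = -24 + (-5*(-3) + 4)*((1/2)*(-5)) = -24 + (15 + 4)*(-5/2) = -24 + 19*(-5/2) = -24 - 95/2 = -143/2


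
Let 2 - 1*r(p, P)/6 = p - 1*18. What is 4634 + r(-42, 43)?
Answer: 5006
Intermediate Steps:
r(p, P) = 120 - 6*p (r(p, P) = 12 - 6*(p - 1*18) = 12 - 6*(p - 18) = 12 - 6*(-18 + p) = 12 + (108 - 6*p) = 120 - 6*p)
4634 + r(-42, 43) = 4634 + (120 - 6*(-42)) = 4634 + (120 + 252) = 4634 + 372 = 5006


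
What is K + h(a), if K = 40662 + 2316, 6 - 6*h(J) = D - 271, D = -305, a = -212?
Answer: 43075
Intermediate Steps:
h(J) = 97 (h(J) = 1 - (-305 - 271)/6 = 1 - 1/6*(-576) = 1 + 96 = 97)
K = 42978
K + h(a) = 42978 + 97 = 43075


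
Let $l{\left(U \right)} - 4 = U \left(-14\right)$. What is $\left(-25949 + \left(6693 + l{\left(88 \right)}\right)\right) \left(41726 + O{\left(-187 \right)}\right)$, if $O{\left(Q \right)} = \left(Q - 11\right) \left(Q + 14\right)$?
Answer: $-1556374320$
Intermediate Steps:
$l{\left(U \right)} = 4 - 14 U$ ($l{\left(U \right)} = 4 + U \left(-14\right) = 4 - 14 U$)
$O{\left(Q \right)} = \left(-11 + Q\right) \left(14 + Q\right)$
$\left(-25949 + \left(6693 + l{\left(88 \right)}\right)\right) \left(41726 + O{\left(-187 \right)}\right) = \left(-25949 + \left(6693 + \left(4 - 1232\right)\right)\right) \left(41726 + \left(-154 + \left(-187\right)^{2} + 3 \left(-187\right)\right)\right) = \left(-25949 + \left(6693 + \left(4 - 1232\right)\right)\right) \left(41726 - -34254\right) = \left(-25949 + \left(6693 - 1228\right)\right) \left(41726 + 34254\right) = \left(-25949 + 5465\right) 75980 = \left(-20484\right) 75980 = -1556374320$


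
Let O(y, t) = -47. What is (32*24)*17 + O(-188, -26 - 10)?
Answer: 13009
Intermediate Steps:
(32*24)*17 + O(-188, -26 - 10) = (32*24)*17 - 47 = 768*17 - 47 = 13056 - 47 = 13009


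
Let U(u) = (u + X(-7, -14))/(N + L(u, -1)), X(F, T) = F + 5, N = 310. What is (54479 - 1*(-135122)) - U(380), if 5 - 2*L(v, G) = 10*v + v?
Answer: 74892479/395 ≈ 1.8960e+5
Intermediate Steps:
X(F, T) = 5 + F
L(v, G) = 5/2 - 11*v/2 (L(v, G) = 5/2 - (10*v + v)/2 = 5/2 - 11*v/2)
U(u) = (-2 + u)/(625/2 - 11*u/2) (U(u) = (u + (5 - 7))/(310 + (5/2 - 11*u/2)) = (u - 2)/(625/2 - 11*u/2) = (-2 + u)/(625/2 - 11*u/2))
(54479 - 1*(-135122)) - U(380) = (54479 - 1*(-135122)) - 2*(2 - 1*380)/(-625 + 11*380) = (54479 + 135122) - 2*(2 - 380)/(-625 + 4180) = 189601 - 2*(-378)/3555 = 189601 - 1*(-84/395) = 189601 + 84/395 = 74892479/395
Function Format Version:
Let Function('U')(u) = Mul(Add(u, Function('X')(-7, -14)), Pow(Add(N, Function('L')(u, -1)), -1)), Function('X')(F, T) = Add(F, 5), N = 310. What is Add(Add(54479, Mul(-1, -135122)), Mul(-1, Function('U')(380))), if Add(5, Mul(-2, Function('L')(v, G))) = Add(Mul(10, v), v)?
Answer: Rational(74892479, 395) ≈ 1.8960e+5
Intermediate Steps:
Function('X')(F, T) = Add(5, F)
Function('L')(v, G) = Add(Rational(5, 2), Mul(Rational(-11, 2), v)) (Function('L')(v, G) = Add(Rational(5, 2), Mul(Rational(-1, 2), Add(Mul(10, v), v))) = Add(Rational(5, 2), Mul(Rational(-1, 2), Mul(11, v))) = Add(Rational(5, 2), Mul(Rational(-11, 2), v)))
Function('U')(u) = Mul(Pow(Add(Rational(625, 2), Mul(Rational(-11, 2), u)), -1), Add(-2, u)) (Function('U')(u) = Mul(Add(u, Add(5, -7)), Pow(Add(310, Add(Rational(5, 2), Mul(Rational(-11, 2), u))), -1)) = Mul(Add(u, -2), Pow(Add(Rational(625, 2), Mul(Rational(-11, 2), u)), -1)) = Mul(Add(-2, u), Pow(Add(Rational(625, 2), Mul(Rational(-11, 2), u)), -1)) = Mul(Pow(Add(Rational(625, 2), Mul(Rational(-11, 2), u)), -1), Add(-2, u)))
Add(Add(54479, Mul(-1, -135122)), Mul(-1, Function('U')(380))) = Add(Add(54479, Mul(-1, -135122)), Mul(-1, Mul(2, Pow(Add(-625, Mul(11, 380)), -1), Add(2, Mul(-1, 380))))) = Add(Add(54479, 135122), Mul(-1, Mul(2, Pow(Add(-625, 4180), -1), Add(2, -380)))) = Add(189601, Mul(-1, Mul(2, Pow(3555, -1), -378))) = Add(189601, Mul(-1, Mul(2, Rational(1, 3555), -378))) = Add(189601, Mul(-1, Rational(-84, 395))) = Add(189601, Rational(84, 395)) = Rational(74892479, 395)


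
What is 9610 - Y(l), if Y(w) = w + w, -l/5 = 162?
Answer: 11230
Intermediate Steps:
l = -810 (l = -5*162 = -810)
Y(w) = 2*w
9610 - Y(l) = 9610 - 2*(-810) = 9610 - 1*(-1620) = 9610 + 1620 = 11230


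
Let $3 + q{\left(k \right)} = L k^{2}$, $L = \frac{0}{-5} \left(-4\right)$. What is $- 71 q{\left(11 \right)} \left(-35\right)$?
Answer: $-7455$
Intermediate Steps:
$L = 0$ ($L = 0 \left(- \frac{1}{5}\right) \left(-4\right) = 0 \left(-4\right) = 0$)
$q{\left(k \right)} = -3$ ($q{\left(k \right)} = -3 + 0 k^{2} = -3 + 0 = -3$)
$- 71 q{\left(11 \right)} \left(-35\right) = \left(-71\right) \left(-3\right) \left(-35\right) = 213 \left(-35\right) = -7455$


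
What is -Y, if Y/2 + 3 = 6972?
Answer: -13938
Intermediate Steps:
Y = 13938 (Y = -6 + 2*6972 = -6 + 13944 = 13938)
-Y = -1*13938 = -13938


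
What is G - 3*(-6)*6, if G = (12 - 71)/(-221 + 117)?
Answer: 11291/104 ≈ 108.57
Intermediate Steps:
G = 59/104 (G = -59/(-104) = -59*(-1/104) = 59/104 ≈ 0.56731)
G - 3*(-6)*6 = 59/104 - 3*(-6)*6 = 59/104 + 18*6 = 59/104 + 108 = 11291/104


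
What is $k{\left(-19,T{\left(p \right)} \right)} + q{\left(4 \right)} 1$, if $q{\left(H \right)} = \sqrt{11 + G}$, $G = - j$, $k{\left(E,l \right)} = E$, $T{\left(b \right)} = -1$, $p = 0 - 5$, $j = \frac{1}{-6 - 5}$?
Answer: $-19 + \frac{\sqrt{1342}}{11} \approx -15.67$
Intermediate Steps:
$j = - \frac{1}{11}$ ($j = \frac{1}{-11} = - \frac{1}{11} \approx -0.090909$)
$p = -5$ ($p = 0 - 5 = -5$)
$G = \frac{1}{11}$ ($G = \left(-1\right) \left(- \frac{1}{11}\right) = \frac{1}{11} \approx 0.090909$)
$q{\left(H \right)} = \frac{\sqrt{1342}}{11}$ ($q{\left(H \right)} = \sqrt{11 + \frac{1}{11}} = \sqrt{\frac{122}{11}} = \frac{\sqrt{1342}}{11}$)
$k{\left(-19,T{\left(p \right)} \right)} + q{\left(4 \right)} 1 = -19 + \frac{\sqrt{1342}}{11} \cdot 1 = -19 + \frac{\sqrt{1342}}{11}$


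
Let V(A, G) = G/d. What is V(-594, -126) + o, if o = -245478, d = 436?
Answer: -53514267/218 ≈ -2.4548e+5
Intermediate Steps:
V(A, G) = G/436
V(-594, -126) + o = (1/436)*(-126) - 245478 = -63/218 - 245478 = -53514267/218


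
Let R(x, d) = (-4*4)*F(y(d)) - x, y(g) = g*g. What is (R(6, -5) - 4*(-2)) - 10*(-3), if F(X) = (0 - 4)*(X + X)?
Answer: 3232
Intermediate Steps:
y(g) = g²
F(X) = -8*X
R(x, d) = -x + 128*d² (R(x, d) = (-4*4)*(-8*d²) - x = -(-128)*d² - x = 128*d² - x = -x + 128*d²)
(R(6, -5) - 4*(-2)) - 10*(-3) = ((-1*6 + 128*(-5)²) - 4*(-2)) - 10*(-3) = ((-6 + 128*25) + 8) + 30 = ((-6 + 3200) + 8) + 30 = (3194 + 8) + 30 = 3202 + 30 = 3232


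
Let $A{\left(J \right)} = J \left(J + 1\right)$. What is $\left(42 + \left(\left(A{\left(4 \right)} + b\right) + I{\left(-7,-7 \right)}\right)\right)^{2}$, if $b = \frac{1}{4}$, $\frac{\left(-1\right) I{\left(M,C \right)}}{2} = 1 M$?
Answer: $\frac{93025}{16} \approx 5814.1$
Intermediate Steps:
$A{\left(J \right)} = J \left(1 + J\right)$
$I{\left(M,C \right)} = - 2 M$ ($I{\left(M,C \right)} = - 2 \cdot 1 M = - 2 M$)
$b = \frac{1}{4} \approx 0.25$
$\left(42 + \left(\left(A{\left(4 \right)} + b\right) + I{\left(-7,-7 \right)}\right)\right)^{2} = \left(42 - \left(- \frac{57}{4} - 4 \left(1 + 4\right)\right)\right)^{2} = \left(42 + \left(\left(4 \cdot 5 + \frac{1}{4}\right) + 14\right)\right)^{2} = \left(42 + \left(\left(20 + \frac{1}{4}\right) + 14\right)\right)^{2} = \left(42 + \left(\frac{81}{4} + 14\right)\right)^{2} = \left(42 + \frac{137}{4}\right)^{2} = \left(\frac{305}{4}\right)^{2} = \frac{93025}{16}$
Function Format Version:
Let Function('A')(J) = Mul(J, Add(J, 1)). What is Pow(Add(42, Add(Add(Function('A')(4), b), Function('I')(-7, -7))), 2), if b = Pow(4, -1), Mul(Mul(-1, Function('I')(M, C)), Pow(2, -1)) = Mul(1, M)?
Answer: Rational(93025, 16) ≈ 5814.1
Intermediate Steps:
Function('A')(J) = Mul(J, Add(1, J))
Function('I')(M, C) = Mul(-2, M) (Function('I')(M, C) = Mul(-2, Mul(1, M)) = Mul(-2, M))
b = Rational(1, 4) ≈ 0.25000
Pow(Add(42, Add(Add(Function('A')(4), b), Function('I')(-7, -7))), 2) = Pow(Add(42, Add(Add(Mul(4, Add(1, 4)), Rational(1, 4)), Mul(-2, -7))), 2) = Pow(Add(42, Add(Add(Mul(4, 5), Rational(1, 4)), 14)), 2) = Pow(Add(42, Add(Add(20, Rational(1, 4)), 14)), 2) = Pow(Add(42, Add(Rational(81, 4), 14)), 2) = Pow(Add(42, Rational(137, 4)), 2) = Pow(Rational(305, 4), 2) = Rational(93025, 16)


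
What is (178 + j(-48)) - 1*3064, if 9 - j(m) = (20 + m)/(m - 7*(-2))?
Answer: -48923/17 ≈ -2877.8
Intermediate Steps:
j(m) = 9 - (20 + m)/(14 + m) (j(m) = 9 - (20 + m)/(m - 7*(-2)) = 9 - (20 + m)/(m + 14) = 9 - (20 + m)/(14 + m))
(178 + j(-48)) - 1*3064 = (178 + 2*(53 + 4*(-48))/(14 - 48)) - 1*3064 = (178 + 2*(53 - 192)/(-34)) - 3064 = (178 + 2*(-1/34)*(-139)) - 3064 = (178 + 139/17) - 3064 = 3165/17 - 3064 = -48923/17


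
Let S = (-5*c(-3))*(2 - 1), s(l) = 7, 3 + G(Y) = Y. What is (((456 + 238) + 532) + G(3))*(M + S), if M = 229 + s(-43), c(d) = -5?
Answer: 319986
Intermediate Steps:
G(Y) = -3 + Y
M = 236 (M = 229 + 7 = 236)
S = 25 (S = (-5*(-5))*(2 - 1) = 25*1 = 25)
(((456 + 238) + 532) + G(3))*(M + S) = (((456 + 238) + 532) + (-3 + 3))*(236 + 25) = ((694 + 532) + 0)*261 = (1226 + 0)*261 = 1226*261 = 319986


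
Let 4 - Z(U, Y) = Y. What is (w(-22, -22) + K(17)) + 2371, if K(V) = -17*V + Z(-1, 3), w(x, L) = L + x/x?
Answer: 2062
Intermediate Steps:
Z(U, Y) = 4 - Y
w(x, L) = 1 + L (w(x, L) = L + 1 = 1 + L)
K(V) = 1 - 17*V (K(V) = -17*V + (4 - 1*3) = -17*V + (4 - 3) = -17*V + 1 = 1 - 17*V)
(w(-22, -22) + K(17)) + 2371 = ((1 - 22) + (1 - 17*17)) + 2371 = (-21 + (1 - 289)) + 2371 = (-21 - 288) + 2371 = -309 + 2371 = 2062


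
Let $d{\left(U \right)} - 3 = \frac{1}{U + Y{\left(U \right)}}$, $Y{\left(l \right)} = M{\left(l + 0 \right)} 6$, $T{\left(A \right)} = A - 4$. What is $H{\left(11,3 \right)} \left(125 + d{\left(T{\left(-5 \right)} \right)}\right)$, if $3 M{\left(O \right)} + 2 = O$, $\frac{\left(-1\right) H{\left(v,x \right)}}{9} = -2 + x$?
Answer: $- \frac{35703}{31} \approx -1151.7$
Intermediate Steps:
$H{\left(v,x \right)} = 18 - 9 x$ ($H{\left(v,x \right)} = - 9 \left(-2 + x\right) = 18 - 9 x$)
$M{\left(O \right)} = - \frac{2}{3} + \frac{O}{3}$
$T{\left(A \right)} = -4 + A$ ($T{\left(A \right)} = A - 4 = -4 + A$)
$Y{\left(l \right)} = -4 + 2 l$ ($Y{\left(l \right)} = \left(- \frac{2}{3} + \frac{l + 0}{3}\right) 6 = \left(- \frac{2}{3} + \frac{l}{3}\right) 6 = -4 + 2 l$)
$d{\left(U \right)} = 3 + \frac{1}{-4 + 3 U}$ ($d{\left(U \right)} = 3 + \frac{1}{U + \left(-4 + 2 U\right)} = 3 + \frac{1}{-4 + 3 U}$)
$H{\left(11,3 \right)} \left(125 + d{\left(T{\left(-5 \right)} \right)}\right) = \left(18 - 27\right) \left(125 + \frac{-11 + 9 \left(-4 - 5\right)}{-4 + 3 \left(-4 - 5\right)}\right) = \left(18 - 27\right) \left(125 + \frac{-11 + 9 \left(-9\right)}{-4 + 3 \left(-9\right)}\right) = - 9 \left(125 + \frac{-11 - 81}{-4 - 27}\right) = - 9 \left(125 + \frac{1}{-31} \left(-92\right)\right) = - 9 \left(125 - - \frac{92}{31}\right) = - 9 \left(125 + \frac{92}{31}\right) = \left(-9\right) \frac{3967}{31} = - \frac{35703}{31}$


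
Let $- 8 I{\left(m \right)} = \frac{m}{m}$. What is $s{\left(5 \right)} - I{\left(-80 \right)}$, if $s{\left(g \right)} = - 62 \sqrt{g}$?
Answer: $\frac{1}{8} - 62 \sqrt{5} \approx -138.51$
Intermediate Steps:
$I{\left(m \right)} = - \frac{1}{8}$ ($I{\left(m \right)} = - \frac{m \frac{1}{m}}{8} = \left(- \frac{1}{8}\right) 1 = - \frac{1}{8}$)
$s{\left(5 \right)} - I{\left(-80 \right)} = - 62 \sqrt{5} - - \frac{1}{8} = - 62 \sqrt{5} + \frac{1}{8} = \frac{1}{8} - 62 \sqrt{5}$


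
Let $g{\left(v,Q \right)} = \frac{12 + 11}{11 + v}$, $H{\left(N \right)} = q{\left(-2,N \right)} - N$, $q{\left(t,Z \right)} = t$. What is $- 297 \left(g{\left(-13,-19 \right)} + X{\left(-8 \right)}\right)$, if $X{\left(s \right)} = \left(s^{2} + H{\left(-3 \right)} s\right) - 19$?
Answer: $- \frac{15147}{2} \approx -7573.5$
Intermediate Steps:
$H{\left(N \right)} = -2 - N$
$X{\left(s \right)} = -19 + s + s^{2}$ ($X{\left(s \right)} = \left(s^{2} + \left(-2 - -3\right) s\right) - 19 = \left(s^{2} + \left(-2 + 3\right) s\right) - 19 = \left(s^{2} + 1 s\right) - 19 = \left(s^{2} + s\right) - 19 = \left(s + s^{2}\right) - 19 = -19 + s + s^{2}$)
$g{\left(v,Q \right)} = \frac{23}{11 + v}$
$- 297 \left(g{\left(-13,-19 \right)} + X{\left(-8 \right)}\right) = - 297 \left(\frac{23}{11 - 13} - \left(27 - 64\right)\right) = - 297 \left(\frac{23}{-2} - -37\right) = - 297 \left(23 \left(- \frac{1}{2}\right) + 37\right) = - 297 \left(- \frac{23}{2} + 37\right) = \left(-297\right) \frac{51}{2} = - \frac{15147}{2}$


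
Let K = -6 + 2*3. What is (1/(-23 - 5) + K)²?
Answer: 1/784 ≈ 0.0012755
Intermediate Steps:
K = 0 (K = -6 + 6 = 0)
(1/(-23 - 5) + K)² = (1/(-23 - 5) + 0)² = (1/(-28) + 0)² = (-1/28 + 0)² = (-1/28)² = 1/784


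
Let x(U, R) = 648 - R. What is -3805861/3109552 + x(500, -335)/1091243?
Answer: -4150062485607/3393276853136 ≈ -1.2230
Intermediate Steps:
-3805861/3109552 + x(500, -335)/1091243 = -3805861/3109552 + (648 - 1*(-335))/1091243 = -3805861*1/3109552 + (648 + 335)*(1/1091243) = -3805861/3109552 + 983*(1/1091243) = -3805861/3109552 + 983/1091243 = -4150062485607/3393276853136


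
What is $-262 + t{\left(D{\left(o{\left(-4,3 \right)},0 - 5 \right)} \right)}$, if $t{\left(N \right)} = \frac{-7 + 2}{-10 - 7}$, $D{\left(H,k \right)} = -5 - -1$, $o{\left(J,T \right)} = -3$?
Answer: $- \frac{4449}{17} \approx -261.71$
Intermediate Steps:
$D{\left(H,k \right)} = -4$ ($D{\left(H,k \right)} = -5 + 1 = -4$)
$t{\left(N \right)} = \frac{5}{17}$ ($t{\left(N \right)} = - \frac{5}{-17} = \left(-5\right) \left(- \frac{1}{17}\right) = \frac{5}{17}$)
$-262 + t{\left(D{\left(o{\left(-4,3 \right)},0 - 5 \right)} \right)} = -262 + \frac{5}{17} = - \frac{4449}{17}$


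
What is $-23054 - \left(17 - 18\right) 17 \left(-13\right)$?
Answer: $-23275$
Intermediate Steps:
$-23054 - \left(17 - 18\right) 17 \left(-13\right) = -23054 - \left(-1\right) 17 \left(-13\right) = -23054 - \left(-17\right) \left(-13\right) = -23054 - 221 = -23275$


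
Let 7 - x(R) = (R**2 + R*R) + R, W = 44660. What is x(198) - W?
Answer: -123259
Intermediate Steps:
x(R) = 7 - R - 2*R**2 (x(R) = 7 - ((R**2 + R*R) + R) = 7 - ((R**2 + R**2) + R) = 7 - (2*R**2 + R) = 7 - (R + 2*R**2) = 7 + (-R - 2*R**2) = 7 - R - 2*R**2)
x(198) - W = (7 - 1*198 - 2*198**2) - 1*44660 = (7 - 198 - 2*39204) - 44660 = (7 - 198 - 78408) - 44660 = -78599 - 44660 = -123259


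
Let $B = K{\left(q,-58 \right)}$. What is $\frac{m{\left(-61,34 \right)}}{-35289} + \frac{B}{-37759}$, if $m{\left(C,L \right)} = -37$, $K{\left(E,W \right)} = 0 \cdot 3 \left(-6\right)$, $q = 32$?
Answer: $\frac{37}{35289} \approx 0.0010485$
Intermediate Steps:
$K{\left(E,W \right)} = 0$ ($K{\left(E,W \right)} = 0 \left(-6\right) = 0$)
$B = 0$
$\frac{m{\left(-61,34 \right)}}{-35289} + \frac{B}{-37759} = - \frac{37}{-35289} + \frac{0}{-37759} = \left(-37\right) \left(- \frac{1}{35289}\right) + 0 \left(- \frac{1}{37759}\right) = \frac{37}{35289} + 0 = \frac{37}{35289}$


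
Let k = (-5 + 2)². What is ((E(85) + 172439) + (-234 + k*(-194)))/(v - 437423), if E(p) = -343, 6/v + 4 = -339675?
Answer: -57784832764/148583407223 ≈ -0.38891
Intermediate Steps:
v = -6/339679 (v = 6/(-4 - 339675) = 6/(-339679) = 6*(-1/339679) = -6/339679 ≈ -1.7664e-5)
k = 9 (k = (-3)² = 9)
((E(85) + 172439) + (-234 + k*(-194)))/(v - 437423) = ((-343 + 172439) + (-234 + 9*(-194)))/(-6/339679 - 437423) = (172096 + (-234 - 1746))/(-148583407223/339679) = (172096 - 1980)*(-339679/148583407223) = 170116*(-339679/148583407223) = -57784832764/148583407223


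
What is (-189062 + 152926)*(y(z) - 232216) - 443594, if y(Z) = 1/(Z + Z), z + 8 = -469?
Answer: 4002465892082/477 ≈ 8.3909e+9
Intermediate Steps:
z = -477 (z = -8 - 469 = -477)
y(Z) = 1/(2*Z)
(-189062 + 152926)*(y(z) - 232216) - 443594 = (-189062 + 152926)*((1/2)/(-477) - 232216) - 443594 = -36136*((1/2)*(-1/477) - 232216) - 443594 = -36136*(-1/954 - 232216) - 443594 = -36136*(-221534065/954) - 443594 = 4002677486420/477 - 443594 = 4002465892082/477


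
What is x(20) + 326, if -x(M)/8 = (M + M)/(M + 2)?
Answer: 3426/11 ≈ 311.45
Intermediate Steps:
x(M) = -16*M/(2 + M) (x(M) = -8*(M + M)/(M + 2) = -8*2*M/(2 + M) = -16*M/(2 + M))
x(20) + 326 = -16*20/(2 + 20) + 326 = -16*20/22 + 326 = -16*20*1/22 + 326 = -160/11 + 326 = 3426/11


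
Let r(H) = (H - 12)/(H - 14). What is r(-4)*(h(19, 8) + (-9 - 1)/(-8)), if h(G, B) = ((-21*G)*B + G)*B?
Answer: -203062/9 ≈ -22562.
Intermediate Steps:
r(H) = (-12 + H)/(-14 + H)
h(G, B) = B*(G - 21*B*G) (h(G, B) = (-21*B*G + G)*B = (G - 21*B*G)*B = B*(G - 21*B*G))
r(-4)*(h(19, 8) + (-9 - 1)/(-8)) = ((-12 - 4)/(-14 - 4))*(8*19*(1 - 21*8) + (-9 - 1)/(-8)) = (-16/(-18))*(8*19*(1 - 168) - 10*(-⅛)) = (-1/18*(-16))*(8*19*(-167) + 5/4) = 8*(-25384 + 5/4)/9 = (8/9)*(-101531/4) = -203062/9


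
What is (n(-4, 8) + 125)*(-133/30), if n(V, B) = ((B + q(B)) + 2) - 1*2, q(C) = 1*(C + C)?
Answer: -19817/30 ≈ -660.57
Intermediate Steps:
q(C) = 2*C (q(C) = 1*(2*C) = 2*C)
n(V, B) = 3*B (n(V, B) = ((B + 2*B) + 2) - 1*2 = (3*B + 2) - 2 = (2 + 3*B) - 2 = 3*B)
(n(-4, 8) + 125)*(-133/30) = (3*8 + 125)*(-133/30) = (24 + 125)*(-133*1/30) = 149*(-133/30) = -19817/30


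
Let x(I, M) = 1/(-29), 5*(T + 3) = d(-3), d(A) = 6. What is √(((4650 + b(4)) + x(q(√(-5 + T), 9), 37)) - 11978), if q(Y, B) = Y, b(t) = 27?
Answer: I*√6140170/29 ≈ 85.446*I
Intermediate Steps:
T = -9/5 (T = -3 + (⅕)*6 = -3 + 6/5 = -9/5 ≈ -1.8000)
x(I, M) = -1/29
√(((4650 + b(4)) + x(q(√(-5 + T), 9), 37)) - 11978) = √(((4650 + 27) - 1/29) - 11978) = √((4677 - 1/29) - 11978) = √(135632/29 - 11978) = √(-211730/29) = I*√6140170/29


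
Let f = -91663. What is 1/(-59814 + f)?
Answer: -1/151477 ≈ -6.6017e-6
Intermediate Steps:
1/(-59814 + f) = 1/(-59814 - 91663) = 1/(-151477) = -1/151477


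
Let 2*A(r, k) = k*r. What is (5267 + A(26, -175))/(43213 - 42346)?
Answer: 176/51 ≈ 3.4510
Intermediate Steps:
A(r, k) = k*r/2 (A(r, k) = (k*r)/2 = k*r/2)
(5267 + A(26, -175))/(43213 - 42346) = (5267 + (½)*(-175)*26)/(43213 - 42346) = (5267 - 2275)/867 = 2992*(1/867) = 176/51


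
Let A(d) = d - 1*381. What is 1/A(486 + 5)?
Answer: 1/110 ≈ 0.0090909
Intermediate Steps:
A(d) = -381 + d (A(d) = d - 381 = -381 + d)
1/A(486 + 5) = 1/(-381 + (486 + 5)) = 1/(-381 + 491) = 1/110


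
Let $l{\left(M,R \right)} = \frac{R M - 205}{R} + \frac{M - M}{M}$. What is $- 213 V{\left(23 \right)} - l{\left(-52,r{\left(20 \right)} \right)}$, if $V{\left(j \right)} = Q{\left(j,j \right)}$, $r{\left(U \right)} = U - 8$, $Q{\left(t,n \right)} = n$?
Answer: $- \frac{57959}{12} \approx -4829.9$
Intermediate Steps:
$r{\left(U \right)} = -8 + U$
$V{\left(j \right)} = j$
$l{\left(M,R \right)} = \frac{-205 + M R}{R}$ ($l{\left(M,R \right)} = \frac{M R - 205}{R} + \frac{0}{M} = \frac{-205 + M R}{R} + 0 = \frac{-205 + M R}{R}$)
$- 213 V{\left(23 \right)} - l{\left(-52,r{\left(20 \right)} \right)} = \left(-213\right) 23 - \left(-52 - \frac{205}{-8 + 20}\right) = -4899 - \left(-52 - \frac{205}{12}\right) = -4899 - - \frac{829}{12} = -4899 + \frac{829}{12} = - \frac{57959}{12}$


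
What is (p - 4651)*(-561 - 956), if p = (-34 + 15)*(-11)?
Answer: 6738514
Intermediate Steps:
p = 209 (p = -19*(-11) = 209)
(p - 4651)*(-561 - 956) = (209 - 4651)*(-561 - 956) = -4442*(-1517) = 6738514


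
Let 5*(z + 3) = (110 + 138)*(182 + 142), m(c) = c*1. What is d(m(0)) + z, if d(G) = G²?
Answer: 80337/5 ≈ 16067.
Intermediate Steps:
m(c) = c
z = 80337/5 (z = -3 + ((110 + 138)*(182 + 142))/5 = -3 + (248*324)/5 = -3 + (⅕)*80352 = -3 + 80352/5 = 80337/5 ≈ 16067.)
d(m(0)) + z = 0² + 80337/5 = 0 + 80337/5 = 80337/5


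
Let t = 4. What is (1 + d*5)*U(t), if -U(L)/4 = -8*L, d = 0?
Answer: 128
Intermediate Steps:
U(L) = 32*L (U(L) = -(-32)*L = 32*L)
(1 + d*5)*U(t) = (1 + 0*5)*(32*4) = (1 + 0)*128 = 1*128 = 128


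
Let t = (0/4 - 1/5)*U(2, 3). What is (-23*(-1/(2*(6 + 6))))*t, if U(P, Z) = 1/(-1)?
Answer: 23/120 ≈ 0.19167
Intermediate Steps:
U(P, Z) = -1
t = ⅕ (t = (0/4 - 1/5)*(-1) = (0*(¼) - 1*⅕)*(-1) = (0 - ⅕)*(-1) = -⅕*(-1) = ⅕ ≈ 0.20000)
(-23*(-1/(2*(6 + 6))))*t = -23*(-1/(2*(6 + 6)))*(⅕) = -23/((-2*12))*(⅕) = -23/(-24)*(⅕) = -23*(-1/24)*(⅕) = (23/24)*(⅕) = 23/120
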